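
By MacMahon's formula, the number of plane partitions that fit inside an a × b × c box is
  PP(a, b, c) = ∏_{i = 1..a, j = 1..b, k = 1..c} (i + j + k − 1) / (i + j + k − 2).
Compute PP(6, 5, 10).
PP(6, 5, 10) = 559611782036736

Evaluate the triple product over i = 1..6, j = 1..5, k = 1..10. The factors are (2/1) · (3/2) · (4/3) · (5/4) · (6/5) · (7/6) · (8/7) · (9/8) · … (300 factors total). The numerators and denominators telescope so the product is an integer; carrying out the multiplication exactly gives PP(6, 5, 10) = 559611782036736.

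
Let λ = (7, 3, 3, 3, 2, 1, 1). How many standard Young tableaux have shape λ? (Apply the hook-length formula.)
# SYT of shape (7, 3, 3, 3, 2, 1, 1) = 100727550

Hook-length formula: f^λ = n! / Π hook(c), product over all cells c of the Young diagram. For λ = (7, 3, 3, 3, 2, 1, 1), n = 20 boxes. Hook lengths by row (left-to-right, top-to-bottom): [13, 10, 8, 4, 3, 2, 1]; [8, 5, 3]; [7, 4, 2]; [6, 3, 1]; [4, 1]; [2]; [1]. Product of hooks = 24153292800. So f^λ = 20! / 24153292800 = 2432902008176640000 / 24153292800 = 100727550.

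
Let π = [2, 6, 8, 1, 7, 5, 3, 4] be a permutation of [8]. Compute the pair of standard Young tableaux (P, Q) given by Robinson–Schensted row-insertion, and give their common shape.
P = [1, 3, 4] / [2, 5, 7] / [6] / [8];  Q = [1, 2, 3] / [4, 5, 8] / [6] / [7];  common shape = (3, 3, 1, 1)

Row-insert the values π_1, π_2, … into P one at a time, bumping the leftmost entry strictly greater than the inserted value down to the next row. The recording tableau Q records, in position (i, j), the step at which that cell was added to P.
  Insert 2 (step 1): P = [2];  Q = [1]
  Insert 6 (step 2): P = [2, 6];  Q = [1, 2]
  Insert 8 (step 3): P = [2, 6, 8];  Q = [1, 2, 3]
  Insert 1 (step 4): P = [1, 6, 8] / [2];  Q = [1, 2, 3] / [4]
  Insert 7 (step 5): P = [1, 6, 7] / [2, 8];  Q = [1, 2, 3] / [4, 5]
  Insert 5 (step 6): P = [1, 5, 7] / [2, 6] / [8];  Q = [1, 2, 3] / [4, 5] / [6]
  Insert 3 (step 7): P = [1, 3, 7] / [2, 5] / [6] / [8];  Q = [1, 2, 3] / [4, 5] / [6] / [7]
  Insert 4 (step 8): P = [1, 3, 4] / [2, 5, 7] / [6] / [8];  Q = [1, 2, 3] / [4, 5, 8] / [6] / [7]
Final shape: (3, 3, 1, 1).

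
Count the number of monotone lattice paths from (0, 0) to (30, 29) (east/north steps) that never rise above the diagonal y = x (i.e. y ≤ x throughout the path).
Number of paths = 3814986502092304

By the reflection principle (André's argument), the number of monotone paths to (30, 29) with n ≤ m that never go above y = x is C(59, 30) − C(59, 31) = 59132290782430712 − 55317304280338408 = 3814986502092304.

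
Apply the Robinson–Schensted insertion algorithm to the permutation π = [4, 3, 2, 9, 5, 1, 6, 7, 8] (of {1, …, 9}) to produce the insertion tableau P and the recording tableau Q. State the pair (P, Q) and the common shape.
P = [1, 5, 6, 7, 8] / [2, 9] / [3] / [4];  Q = [1, 4, 7, 8, 9] / [2, 5] / [3] / [6];  common shape = (5, 2, 1, 1)

Row-insert the values π_1, π_2, … into P one at a time, bumping the leftmost entry strictly greater than the inserted value down to the next row. The recording tableau Q records, in position (i, j), the step at which that cell was added to P.
  Insert 4 (step 1): P = [4];  Q = [1]
  Insert 3 (step 2): P = [3] / [4];  Q = [1] / [2]
  Insert 2 (step 3): P = [2] / [3] / [4];  Q = [1] / [2] / [3]
  Insert 9 (step 4): P = [2, 9] / [3] / [4];  Q = [1, 4] / [2] / [3]
  Insert 5 (step 5): P = [2, 5] / [3, 9] / [4];  Q = [1, 4] / [2, 5] / [3]
  Insert 1 (step 6): P = [1, 5] / [2, 9] / [3] / [4];  Q = [1, 4] / [2, 5] / [3] / [6]
  Insert 6 (step 7): P = [1, 5, 6] / [2, 9] / [3] / [4];  Q = [1, 4, 7] / [2, 5] / [3] / [6]
  Insert 7 (step 8): P = [1, 5, 6, 7] / [2, 9] / [3] / [4];  Q = [1, 4, 7, 8] / [2, 5] / [3] / [6]
  Insert 8 (step 9): P = [1, 5, 6, 7, 8] / [2, 9] / [3] / [4];  Q = [1, 4, 7, 8, 9] / [2, 5] / [3] / [6]
Final shape: (5, 2, 1, 1).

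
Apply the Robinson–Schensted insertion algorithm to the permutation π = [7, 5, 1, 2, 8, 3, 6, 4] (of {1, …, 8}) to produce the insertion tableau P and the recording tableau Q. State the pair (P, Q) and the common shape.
P = [1, 2, 3, 4] / [5, 6] / [7, 8];  Q = [1, 4, 5, 7] / [2, 6] / [3, 8];  common shape = (4, 2, 2)

Row-insert the values π_1, π_2, … into P one at a time, bumping the leftmost entry strictly greater than the inserted value down to the next row. The recording tableau Q records, in position (i, j), the step at which that cell was added to P.
  Insert 7 (step 1): P = [7];  Q = [1]
  Insert 5 (step 2): P = [5] / [7];  Q = [1] / [2]
  Insert 1 (step 3): P = [1] / [5] / [7];  Q = [1] / [2] / [3]
  Insert 2 (step 4): P = [1, 2] / [5] / [7];  Q = [1, 4] / [2] / [3]
  Insert 8 (step 5): P = [1, 2, 8] / [5] / [7];  Q = [1, 4, 5] / [2] / [3]
  Insert 3 (step 6): P = [1, 2, 3] / [5, 8] / [7];  Q = [1, 4, 5] / [2, 6] / [3]
  Insert 6 (step 7): P = [1, 2, 3, 6] / [5, 8] / [7];  Q = [1, 4, 5, 7] / [2, 6] / [3]
  Insert 4 (step 8): P = [1, 2, 3, 4] / [5, 6] / [7, 8];  Q = [1, 4, 5, 7] / [2, 6] / [3, 8]
Final shape: (4, 2, 2).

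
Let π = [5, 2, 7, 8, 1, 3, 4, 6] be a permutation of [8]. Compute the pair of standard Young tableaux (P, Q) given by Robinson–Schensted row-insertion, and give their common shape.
P = [1, 3, 4, 6] / [2, 7, 8] / [5];  Q = [1, 3, 4, 8] / [2, 6, 7] / [5];  common shape = (4, 3, 1)

Row-insert the values π_1, π_2, … into P one at a time, bumping the leftmost entry strictly greater than the inserted value down to the next row. The recording tableau Q records, in position (i, j), the step at which that cell was added to P.
  Insert 5 (step 1): P = [5];  Q = [1]
  Insert 2 (step 2): P = [2] / [5];  Q = [1] / [2]
  Insert 7 (step 3): P = [2, 7] / [5];  Q = [1, 3] / [2]
  Insert 8 (step 4): P = [2, 7, 8] / [5];  Q = [1, 3, 4] / [2]
  Insert 1 (step 5): P = [1, 7, 8] / [2] / [5];  Q = [1, 3, 4] / [2] / [5]
  Insert 3 (step 6): P = [1, 3, 8] / [2, 7] / [5];  Q = [1, 3, 4] / [2, 6] / [5]
  Insert 4 (step 7): P = [1, 3, 4] / [2, 7, 8] / [5];  Q = [1, 3, 4] / [2, 6, 7] / [5]
  Insert 6 (step 8): P = [1, 3, 4, 6] / [2, 7, 8] / [5];  Q = [1, 3, 4, 8] / [2, 6, 7] / [5]
Final shape: (4, 3, 1).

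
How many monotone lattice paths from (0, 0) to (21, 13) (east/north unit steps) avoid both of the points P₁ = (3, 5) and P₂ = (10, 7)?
Number of paths = 624757928

Inclusion–exclusion. Total paths: C(34, 21) = 927983760. Through P₁: C(8, 3)·C(26, 18) = 87487400. Through P₂: C(17, 10)·C(17, 11) = 240688448. Since P₁ is strictly southwest of P₂, a monotone path through both must visit P₁ then P₂; paths through both = C(8, 3)·C(9, 7)·C(17, 11) = 24950016. Avoid both = 927983760 − 87487400 − 240688448 + 24950016 = 624757928.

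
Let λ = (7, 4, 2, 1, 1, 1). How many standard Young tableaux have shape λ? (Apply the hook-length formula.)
# SYT of shape (7, 4, 2, 1, 1, 1) = 630630

Hook-length formula: f^λ = n! / Π hook(c), product over all cells c of the Young diagram. For λ = (7, 4, 2, 1, 1, 1), n = 16 boxes. Hook lengths by row (left-to-right, top-to-bottom): [12, 8, 6, 5, 3, 2, 1]; [8, 4, 2, 1]; [5, 1]; [3]; [2]; [1]. Product of hooks = 33177600. So f^λ = 16! / 33177600 = 20922789888000 / 33177600 = 630630.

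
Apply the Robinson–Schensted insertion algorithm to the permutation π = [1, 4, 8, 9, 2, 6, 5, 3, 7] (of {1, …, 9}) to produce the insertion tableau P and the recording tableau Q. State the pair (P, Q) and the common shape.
P = [1, 2, 3, 7] / [4, 5, 9] / [6] / [8];  Q = [1, 2, 3, 4] / [5, 6, 9] / [7] / [8];  common shape = (4, 3, 1, 1)

Row-insert the values π_1, π_2, … into P one at a time, bumping the leftmost entry strictly greater than the inserted value down to the next row. The recording tableau Q records, in position (i, j), the step at which that cell was added to P.
  Insert 1 (step 1): P = [1];  Q = [1]
  Insert 4 (step 2): P = [1, 4];  Q = [1, 2]
  Insert 8 (step 3): P = [1, 4, 8];  Q = [1, 2, 3]
  Insert 9 (step 4): P = [1, 4, 8, 9];  Q = [1, 2, 3, 4]
  Insert 2 (step 5): P = [1, 2, 8, 9] / [4];  Q = [1, 2, 3, 4] / [5]
  Insert 6 (step 6): P = [1, 2, 6, 9] / [4, 8];  Q = [1, 2, 3, 4] / [5, 6]
  Insert 5 (step 7): P = [1, 2, 5, 9] / [4, 6] / [8];  Q = [1, 2, 3, 4] / [5, 6] / [7]
  Insert 3 (step 8): P = [1, 2, 3, 9] / [4, 5] / [6] / [8];  Q = [1, 2, 3, 4] / [5, 6] / [7] / [8]
  Insert 7 (step 9): P = [1, 2, 3, 7] / [4, 5, 9] / [6] / [8];  Q = [1, 2, 3, 4] / [5, 6, 9] / [7] / [8]
Final shape: (4, 3, 1, 1).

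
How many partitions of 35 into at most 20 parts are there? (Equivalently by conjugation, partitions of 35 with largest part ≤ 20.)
p(35, parts ≤ 20) = 14375

Use the recurrence p(n, m) = p(n, m−1) + p(n−m, m): either the largest part is < m (count p(n, m−1)) or the largest part is exactly m (remove one copy of m, count p(n−m, m)). With p(0, ·) = 1 this gives p(35, parts ≤ 20) = 14375. (By conjugating Young diagrams, this also counts partitions of 35 into at most 20 parts.)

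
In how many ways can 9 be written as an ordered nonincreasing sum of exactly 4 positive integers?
p(9, 4 parts) = 6

Partitions of n into exactly k parts ↔ partitions of n − k into at most k parts (subtract 1 from each part). For n = 9, k = 4, the partitions are: 6+1+1+1, 5+2+1+1, 4+3+1+1, 4+2+2+1, 3+3+2+1, 3+2+2+2. Count = 6.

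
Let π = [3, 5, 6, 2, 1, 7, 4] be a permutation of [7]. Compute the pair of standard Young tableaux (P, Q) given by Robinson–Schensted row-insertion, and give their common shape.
P = [1, 4, 6, 7] / [2, 5] / [3];  Q = [1, 2, 3, 6] / [4, 7] / [5];  common shape = (4, 2, 1)

Row-insert the values π_1, π_2, … into P one at a time, bumping the leftmost entry strictly greater than the inserted value down to the next row. The recording tableau Q records, in position (i, j), the step at which that cell was added to P.
  Insert 3 (step 1): P = [3];  Q = [1]
  Insert 5 (step 2): P = [3, 5];  Q = [1, 2]
  Insert 6 (step 3): P = [3, 5, 6];  Q = [1, 2, 3]
  Insert 2 (step 4): P = [2, 5, 6] / [3];  Q = [1, 2, 3] / [4]
  Insert 1 (step 5): P = [1, 5, 6] / [2] / [3];  Q = [1, 2, 3] / [4] / [5]
  Insert 7 (step 6): P = [1, 5, 6, 7] / [2] / [3];  Q = [1, 2, 3, 6] / [4] / [5]
  Insert 4 (step 7): P = [1, 4, 6, 7] / [2, 5] / [3];  Q = [1, 2, 3, 6] / [4, 7] / [5]
Final shape: (4, 2, 1).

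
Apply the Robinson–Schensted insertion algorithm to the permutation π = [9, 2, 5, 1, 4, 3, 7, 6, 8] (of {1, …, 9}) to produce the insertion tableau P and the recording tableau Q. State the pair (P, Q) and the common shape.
P = [1, 3, 6, 8] / [2, 4, 7] / [5] / [9];  Q = [1, 3, 7, 9] / [2, 5, 8] / [4] / [6];  common shape = (4, 3, 1, 1)

Row-insert the values π_1, π_2, … into P one at a time, bumping the leftmost entry strictly greater than the inserted value down to the next row. The recording tableau Q records, in position (i, j), the step at which that cell was added to P.
  Insert 9 (step 1): P = [9];  Q = [1]
  Insert 2 (step 2): P = [2] / [9];  Q = [1] / [2]
  Insert 5 (step 3): P = [2, 5] / [9];  Q = [1, 3] / [2]
  Insert 1 (step 4): P = [1, 5] / [2] / [9];  Q = [1, 3] / [2] / [4]
  Insert 4 (step 5): P = [1, 4] / [2, 5] / [9];  Q = [1, 3] / [2, 5] / [4]
  Insert 3 (step 6): P = [1, 3] / [2, 4] / [5] / [9];  Q = [1, 3] / [2, 5] / [4] / [6]
  Insert 7 (step 7): P = [1, 3, 7] / [2, 4] / [5] / [9];  Q = [1, 3, 7] / [2, 5] / [4] / [6]
  Insert 6 (step 8): P = [1, 3, 6] / [2, 4, 7] / [5] / [9];  Q = [1, 3, 7] / [2, 5, 8] / [4] / [6]
  Insert 8 (step 9): P = [1, 3, 6, 8] / [2, 4, 7] / [5] / [9];  Q = [1, 3, 7, 9] / [2, 5, 8] / [4] / [6]
Final shape: (4, 3, 1, 1).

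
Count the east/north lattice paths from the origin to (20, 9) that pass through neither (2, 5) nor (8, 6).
Number of paths = 8561910

Inclusion–exclusion. Total paths: C(29, 20) = 10015005. Through P₁: C(7, 2)·C(22, 18) = 153615. Through P₂: C(14, 8)·C(15, 12) = 1366365. Since P₁ is strictly southwest of P₂, a monotone path through both must visit P₁ then P₂; paths through both = C(7, 2)·C(7, 6)·C(15, 12) = 66885. Avoid both = 10015005 − 153615 − 1366365 + 66885 = 8561910.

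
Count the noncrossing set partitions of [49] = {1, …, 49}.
C_49 = 509552245179617138054608572

These noncrossing partitions are counted by the Catalan number C_n = (1/(n + 1)) · C(2n, n). For n = 49: C_49 = (1/50) · C(98, 49) = 25477612258980856902730428600/50 = 509552245179617138054608572.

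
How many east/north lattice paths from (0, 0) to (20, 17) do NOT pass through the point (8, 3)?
Number of paths = 14311848210

Total paths from (0, 0) to (20, 17): C(37, 20) = 15905368710. Paths through (8, 3): (paths (0, 0) → (8, 3)) × (paths (8, 3) → (20, 17)) = C(11, 8) · C(26, 12) = 165 · 9657700 = 1593520500. Avoidance count = 15905368710 − 1593520500 = 14311848210.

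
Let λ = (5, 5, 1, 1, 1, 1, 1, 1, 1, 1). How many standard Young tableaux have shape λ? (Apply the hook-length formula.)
# SYT of shape (5, 5, 1, 1, 1, 1, 1, 1, 1, 1) = 302940

Hook-length formula: f^λ = n! / Π hook(c), product over all cells c of the Young diagram. For λ = (5, 5, 1, 1, 1, 1, 1, 1, 1, 1), n = 18 boxes. Hook lengths by row (left-to-right, top-to-bottom): [14, 5, 4, 3, 2]; [13, 4, 3, 2, 1]; [8]; [7]; [6]; [5]; [4]; [3]; [2]; [1]. Product of hooks = 21134131200. So f^λ = 18! / 21134131200 = 6402373705728000 / 21134131200 = 302940.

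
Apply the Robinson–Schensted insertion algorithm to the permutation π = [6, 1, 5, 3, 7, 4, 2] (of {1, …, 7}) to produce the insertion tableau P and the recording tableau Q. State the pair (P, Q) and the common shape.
P = [1, 2, 4] / [3, 7] / [5] / [6];  Q = [1, 3, 5] / [2, 6] / [4] / [7];  common shape = (3, 2, 1, 1)

Row-insert the values π_1, π_2, … into P one at a time, bumping the leftmost entry strictly greater than the inserted value down to the next row. The recording tableau Q records, in position (i, j), the step at which that cell was added to P.
  Insert 6 (step 1): P = [6];  Q = [1]
  Insert 1 (step 2): P = [1] / [6];  Q = [1] / [2]
  Insert 5 (step 3): P = [1, 5] / [6];  Q = [1, 3] / [2]
  Insert 3 (step 4): P = [1, 3] / [5] / [6];  Q = [1, 3] / [2] / [4]
  Insert 7 (step 5): P = [1, 3, 7] / [5] / [6];  Q = [1, 3, 5] / [2] / [4]
  Insert 4 (step 6): P = [1, 3, 4] / [5, 7] / [6];  Q = [1, 3, 5] / [2, 6] / [4]
  Insert 2 (step 7): P = [1, 2, 4] / [3, 7] / [5] / [6];  Q = [1, 3, 5] / [2, 6] / [4] / [7]
Final shape: (3, 2, 1, 1).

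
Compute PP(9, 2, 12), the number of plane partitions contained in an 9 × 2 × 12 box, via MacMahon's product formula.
PP(9, 2, 12) = 14620666060

Evaluate the triple product over i = 1..9, j = 1..2, k = 1..12. The factors are (2/1) · (3/2) · (4/3) · (5/4) · (6/5) · (7/6) · (8/7) · (9/8) · … (216 factors total). The numerators and denominators telescope so the product is an integer; carrying out the multiplication exactly gives PP(9, 2, 12) = 14620666060.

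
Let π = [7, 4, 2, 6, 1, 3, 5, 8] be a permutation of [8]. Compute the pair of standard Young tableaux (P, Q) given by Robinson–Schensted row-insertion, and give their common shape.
P = [1, 3, 5, 8] / [2, 6] / [4] / [7];  Q = [1, 4, 7, 8] / [2, 6] / [3] / [5];  common shape = (4, 2, 1, 1)

Row-insert the values π_1, π_2, … into P one at a time, bumping the leftmost entry strictly greater than the inserted value down to the next row. The recording tableau Q records, in position (i, j), the step at which that cell was added to P.
  Insert 7 (step 1): P = [7];  Q = [1]
  Insert 4 (step 2): P = [4] / [7];  Q = [1] / [2]
  Insert 2 (step 3): P = [2] / [4] / [7];  Q = [1] / [2] / [3]
  Insert 6 (step 4): P = [2, 6] / [4] / [7];  Q = [1, 4] / [2] / [3]
  Insert 1 (step 5): P = [1, 6] / [2] / [4] / [7];  Q = [1, 4] / [2] / [3] / [5]
  Insert 3 (step 6): P = [1, 3] / [2, 6] / [4] / [7];  Q = [1, 4] / [2, 6] / [3] / [5]
  Insert 5 (step 7): P = [1, 3, 5] / [2, 6] / [4] / [7];  Q = [1, 4, 7] / [2, 6] / [3] / [5]
  Insert 8 (step 8): P = [1, 3, 5, 8] / [2, 6] / [4] / [7];  Q = [1, 4, 7, 8] / [2, 6] / [3] / [5]
Final shape: (4, 2, 1, 1).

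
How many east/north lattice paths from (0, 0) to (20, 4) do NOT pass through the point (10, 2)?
Number of paths = 6270

Total paths from (0, 0) to (20, 4): C(24, 20) = 10626. Paths through (10, 2): (paths (0, 0) → (10, 2)) × (paths (10, 2) → (20, 4)) = C(12, 10) · C(12, 10) = 66 · 66 = 4356. Avoidance count = 10626 − 4356 = 6270.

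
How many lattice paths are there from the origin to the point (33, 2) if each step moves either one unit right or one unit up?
Number of paths = 595

A monotone lattice path from (0, 0) to (33, 2) consists of 33 east steps and 2 north steps in some order, so it is determined by which 33 of the 35 steps are east. The count is C(35, 33) = 595.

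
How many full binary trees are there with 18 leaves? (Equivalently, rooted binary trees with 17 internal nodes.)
C_17 = 129644790

These full binary trees are counted by the Catalan number C_n = (1/(n + 1)) · C(2n, n). For n = 17: C_17 = (1/18) · C(34, 17) = 2333606220/18 = 129644790.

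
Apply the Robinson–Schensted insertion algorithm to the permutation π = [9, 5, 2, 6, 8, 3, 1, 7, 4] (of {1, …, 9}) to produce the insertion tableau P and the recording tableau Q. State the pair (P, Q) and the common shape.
P = [1, 3, 4] / [2, 6, 7] / [5, 8] / [9];  Q = [1, 4, 5] / [2, 6, 8] / [3, 9] / [7];  common shape = (3, 3, 2, 1)

Row-insert the values π_1, π_2, … into P one at a time, bumping the leftmost entry strictly greater than the inserted value down to the next row. The recording tableau Q records, in position (i, j), the step at which that cell was added to P.
  Insert 9 (step 1): P = [9];  Q = [1]
  Insert 5 (step 2): P = [5] / [9];  Q = [1] / [2]
  Insert 2 (step 3): P = [2] / [5] / [9];  Q = [1] / [2] / [3]
  Insert 6 (step 4): P = [2, 6] / [5] / [9];  Q = [1, 4] / [2] / [3]
  Insert 8 (step 5): P = [2, 6, 8] / [5] / [9];  Q = [1, 4, 5] / [2] / [3]
  Insert 3 (step 6): P = [2, 3, 8] / [5, 6] / [9];  Q = [1, 4, 5] / [2, 6] / [3]
  Insert 1 (step 7): P = [1, 3, 8] / [2, 6] / [5] / [9];  Q = [1, 4, 5] / [2, 6] / [3] / [7]
  Insert 7 (step 8): P = [1, 3, 7] / [2, 6, 8] / [5] / [9];  Q = [1, 4, 5] / [2, 6, 8] / [3] / [7]
  Insert 4 (step 9): P = [1, 3, 4] / [2, 6, 7] / [5, 8] / [9];  Q = [1, 4, 5] / [2, 6, 8] / [3, 9] / [7]
Final shape: (3, 3, 2, 1).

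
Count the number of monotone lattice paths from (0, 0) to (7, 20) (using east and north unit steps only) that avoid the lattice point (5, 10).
Number of paths = 689832

Total paths from (0, 0) to (7, 20): C(27, 7) = 888030. Paths through (5, 10): (paths (0, 0) → (5, 10)) × (paths (5, 10) → (7, 20)) = C(15, 5) · C(12, 2) = 3003 · 66 = 198198. Avoidance count = 888030 − 198198 = 689832.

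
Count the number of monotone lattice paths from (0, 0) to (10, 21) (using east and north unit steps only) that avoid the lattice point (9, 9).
Number of paths = 43720105

Total paths from (0, 0) to (10, 21): C(31, 10) = 44352165. Paths through (9, 9): (paths (0, 0) → (9, 9)) × (paths (9, 9) → (10, 21)) = C(18, 9) · C(13, 1) = 48620 · 13 = 632060. Avoidance count = 44352165 − 632060 = 43720105.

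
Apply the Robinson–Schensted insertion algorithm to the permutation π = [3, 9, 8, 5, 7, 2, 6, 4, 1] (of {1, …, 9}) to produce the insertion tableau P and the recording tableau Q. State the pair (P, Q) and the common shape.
P = [1, 4, 6] / [2, 5] / [3] / [7] / [8] / [9];  Q = [1, 2, 5] / [3, 7] / [4] / [6] / [8] / [9];  common shape = (3, 2, 1, 1, 1, 1)

Row-insert the values π_1, π_2, … into P one at a time, bumping the leftmost entry strictly greater than the inserted value down to the next row. The recording tableau Q records, in position (i, j), the step at which that cell was added to P.
  Insert 3 (step 1): P = [3];  Q = [1]
  Insert 9 (step 2): P = [3, 9];  Q = [1, 2]
  Insert 8 (step 3): P = [3, 8] / [9];  Q = [1, 2] / [3]
  Insert 5 (step 4): P = [3, 5] / [8] / [9];  Q = [1, 2] / [3] / [4]
  Insert 7 (step 5): P = [3, 5, 7] / [8] / [9];  Q = [1, 2, 5] / [3] / [4]
  Insert 2 (step 6): P = [2, 5, 7] / [3] / [8] / [9];  Q = [1, 2, 5] / [3] / [4] / [6]
  Insert 6 (step 7): P = [2, 5, 6] / [3, 7] / [8] / [9];  Q = [1, 2, 5] / [3, 7] / [4] / [6]
  Insert 4 (step 8): P = [2, 4, 6] / [3, 5] / [7] / [8] / [9];  Q = [1, 2, 5] / [3, 7] / [4] / [6] / [8]
  Insert 1 (step 9): P = [1, 4, 6] / [2, 5] / [3] / [7] / [8] / [9];  Q = [1, 2, 5] / [3, 7] / [4] / [6] / [8] / [9]
Final shape: (3, 2, 1, 1, 1, 1).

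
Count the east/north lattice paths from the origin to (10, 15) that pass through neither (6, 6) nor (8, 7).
Number of paths = 2443265

Inclusion–exclusion. Total paths: C(25, 10) = 3268760. Through P₁: C(12, 6)·C(13, 4) = 660660. Through P₂: C(15, 8)·C(10, 2) = 289575. Since P₁ is strictly southwest of P₂, a monotone path through both must visit P₁ then P₂; paths through both = C(12, 6)·C(3, 2)·C(10, 2) = 124740. Avoid both = 3268760 − 660660 − 289575 + 124740 = 2443265.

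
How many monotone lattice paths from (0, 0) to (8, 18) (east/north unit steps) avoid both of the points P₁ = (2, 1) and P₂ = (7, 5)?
Number of paths = 1253638

Inclusion–exclusion. Total paths: C(26, 8) = 1562275. Through P₁: C(3, 2)·C(23, 6) = 302841. Through P₂: C(12, 7)·C(14, 1) = 11088. Since P₁ is strictly southwest of P₂, a monotone path through both must visit P₁ then P₂; paths through both = C(3, 2)·C(9, 5)·C(14, 1) = 5292. Avoid both = 1562275 − 302841 − 11088 + 5292 = 1253638.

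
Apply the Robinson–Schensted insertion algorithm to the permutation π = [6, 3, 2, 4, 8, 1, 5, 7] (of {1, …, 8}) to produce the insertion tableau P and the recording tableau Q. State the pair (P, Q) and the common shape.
P = [1, 4, 5, 7] / [2, 8] / [3] / [6];  Q = [1, 4, 5, 8] / [2, 7] / [3] / [6];  common shape = (4, 2, 1, 1)

Row-insert the values π_1, π_2, … into P one at a time, bumping the leftmost entry strictly greater than the inserted value down to the next row. The recording tableau Q records, in position (i, j), the step at which that cell was added to P.
  Insert 6 (step 1): P = [6];  Q = [1]
  Insert 3 (step 2): P = [3] / [6];  Q = [1] / [2]
  Insert 2 (step 3): P = [2] / [3] / [6];  Q = [1] / [2] / [3]
  Insert 4 (step 4): P = [2, 4] / [3] / [6];  Q = [1, 4] / [2] / [3]
  Insert 8 (step 5): P = [2, 4, 8] / [3] / [6];  Q = [1, 4, 5] / [2] / [3]
  Insert 1 (step 6): P = [1, 4, 8] / [2] / [3] / [6];  Q = [1, 4, 5] / [2] / [3] / [6]
  Insert 5 (step 7): P = [1, 4, 5] / [2, 8] / [3] / [6];  Q = [1, 4, 5] / [2, 7] / [3] / [6]
  Insert 7 (step 8): P = [1, 4, 5, 7] / [2, 8] / [3] / [6];  Q = [1, 4, 5, 8] / [2, 7] / [3] / [6]
Final shape: (4, 2, 1, 1).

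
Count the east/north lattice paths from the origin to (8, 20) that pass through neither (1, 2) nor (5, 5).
Number of paths = 1546053

Inclusion–exclusion. Total paths: C(28, 8) = 3108105. Through P₁: C(3, 1)·C(25, 7) = 1442100. Through P₂: C(10, 5)·C(18, 3) = 205632. Since P₁ is strictly southwest of P₂, a monotone path through both must visit P₁ then P₂; paths through both = C(3, 1)·C(7, 4)·C(18, 3) = 85680. Avoid both = 3108105 − 1442100 − 205632 + 85680 = 1546053.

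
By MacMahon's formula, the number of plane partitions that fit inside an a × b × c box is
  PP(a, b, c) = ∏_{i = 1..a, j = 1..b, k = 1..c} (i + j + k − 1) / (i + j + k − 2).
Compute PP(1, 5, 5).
PP(1, 5, 5) = 252

Evaluate the triple product over i = 1..1, j = 1..5, k = 1..5. The factors are (2/1) · (3/2) · (4/3) · (5/4) · (6/5) · (3/2) · (4/3) · (5/4) · … (25 factors total). The numerators and denominators telescope so the product is an integer; carrying out the multiplication exactly gives PP(1, 5, 5) = 252.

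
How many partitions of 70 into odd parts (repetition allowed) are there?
p_odd(70) = 29927

Enumerate partitions using only odd parts via the recurrence o(n, m) = o(n, m−2) + o(n−m, m) over odd m, starting from the largest odd part ≤ n. This gives p_odd(70) = 29927. (Euler's theorem: equals the count of distinct-part partitions.)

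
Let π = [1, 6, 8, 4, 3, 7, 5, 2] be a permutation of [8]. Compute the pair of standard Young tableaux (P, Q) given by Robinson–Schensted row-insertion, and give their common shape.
P = [1, 2, 5] / [3, 7] / [4, 8] / [6];  Q = [1, 2, 3] / [4, 6] / [5, 7] / [8];  common shape = (3, 2, 2, 1)

Row-insert the values π_1, π_2, … into P one at a time, bumping the leftmost entry strictly greater than the inserted value down to the next row. The recording tableau Q records, in position (i, j), the step at which that cell was added to P.
  Insert 1 (step 1): P = [1];  Q = [1]
  Insert 6 (step 2): P = [1, 6];  Q = [1, 2]
  Insert 8 (step 3): P = [1, 6, 8];  Q = [1, 2, 3]
  Insert 4 (step 4): P = [1, 4, 8] / [6];  Q = [1, 2, 3] / [4]
  Insert 3 (step 5): P = [1, 3, 8] / [4] / [6];  Q = [1, 2, 3] / [4] / [5]
  Insert 7 (step 6): P = [1, 3, 7] / [4, 8] / [6];  Q = [1, 2, 3] / [4, 6] / [5]
  Insert 5 (step 7): P = [1, 3, 5] / [4, 7] / [6, 8];  Q = [1, 2, 3] / [4, 6] / [5, 7]
  Insert 2 (step 8): P = [1, 2, 5] / [3, 7] / [4, 8] / [6];  Q = [1, 2, 3] / [4, 6] / [5, 7] / [8]
Final shape: (3, 2, 2, 1).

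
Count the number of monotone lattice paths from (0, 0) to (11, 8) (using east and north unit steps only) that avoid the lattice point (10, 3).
Number of paths = 73866

Total paths from (0, 0) to (11, 8): C(19, 11) = 75582. Paths through (10, 3): (paths (0, 0) → (10, 3)) × (paths (10, 3) → (11, 8)) = C(13, 10) · C(6, 1) = 286 · 6 = 1716. Avoidance count = 75582 − 1716 = 73866.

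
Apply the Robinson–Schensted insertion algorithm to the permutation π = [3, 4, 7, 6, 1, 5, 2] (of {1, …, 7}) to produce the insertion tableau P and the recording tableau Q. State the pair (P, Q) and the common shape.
P = [1, 2, 5] / [3, 4] / [6] / [7];  Q = [1, 2, 3] / [4, 6] / [5] / [7];  common shape = (3, 2, 1, 1)

Row-insert the values π_1, π_2, … into P one at a time, bumping the leftmost entry strictly greater than the inserted value down to the next row. The recording tableau Q records, in position (i, j), the step at which that cell was added to P.
  Insert 3 (step 1): P = [3];  Q = [1]
  Insert 4 (step 2): P = [3, 4];  Q = [1, 2]
  Insert 7 (step 3): P = [3, 4, 7];  Q = [1, 2, 3]
  Insert 6 (step 4): P = [3, 4, 6] / [7];  Q = [1, 2, 3] / [4]
  Insert 1 (step 5): P = [1, 4, 6] / [3] / [7];  Q = [1, 2, 3] / [4] / [5]
  Insert 5 (step 6): P = [1, 4, 5] / [3, 6] / [7];  Q = [1, 2, 3] / [4, 6] / [5]
  Insert 2 (step 7): P = [1, 2, 5] / [3, 4] / [6] / [7];  Q = [1, 2, 3] / [4, 6] / [5] / [7]
Final shape: (3, 2, 1, 1).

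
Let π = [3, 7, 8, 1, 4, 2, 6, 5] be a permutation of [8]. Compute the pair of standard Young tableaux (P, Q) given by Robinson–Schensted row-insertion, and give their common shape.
P = [1, 2, 5] / [3, 4, 6] / [7, 8];  Q = [1, 2, 3] / [4, 5, 7] / [6, 8];  common shape = (3, 3, 2)

Row-insert the values π_1, π_2, … into P one at a time, bumping the leftmost entry strictly greater than the inserted value down to the next row. The recording tableau Q records, in position (i, j), the step at which that cell was added to P.
  Insert 3 (step 1): P = [3];  Q = [1]
  Insert 7 (step 2): P = [3, 7];  Q = [1, 2]
  Insert 8 (step 3): P = [3, 7, 8];  Q = [1, 2, 3]
  Insert 1 (step 4): P = [1, 7, 8] / [3];  Q = [1, 2, 3] / [4]
  Insert 4 (step 5): P = [1, 4, 8] / [3, 7];  Q = [1, 2, 3] / [4, 5]
  Insert 2 (step 6): P = [1, 2, 8] / [3, 4] / [7];  Q = [1, 2, 3] / [4, 5] / [6]
  Insert 6 (step 7): P = [1, 2, 6] / [3, 4, 8] / [7];  Q = [1, 2, 3] / [4, 5, 7] / [6]
  Insert 5 (step 8): P = [1, 2, 5] / [3, 4, 6] / [7, 8];  Q = [1, 2, 3] / [4, 5, 7] / [6, 8]
Final shape: (3, 3, 2).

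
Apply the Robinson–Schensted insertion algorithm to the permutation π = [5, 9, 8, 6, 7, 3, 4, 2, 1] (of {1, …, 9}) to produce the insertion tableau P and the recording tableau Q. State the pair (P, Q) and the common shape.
P = [1, 4, 7] / [2, 6] / [3] / [5] / [8] / [9];  Q = [1, 2, 5] / [3, 7] / [4] / [6] / [8] / [9];  common shape = (3, 2, 1, 1, 1, 1)

Row-insert the values π_1, π_2, … into P one at a time, bumping the leftmost entry strictly greater than the inserted value down to the next row. The recording tableau Q records, in position (i, j), the step at which that cell was added to P.
  Insert 5 (step 1): P = [5];  Q = [1]
  Insert 9 (step 2): P = [5, 9];  Q = [1, 2]
  Insert 8 (step 3): P = [5, 8] / [9];  Q = [1, 2] / [3]
  Insert 6 (step 4): P = [5, 6] / [8] / [9];  Q = [1, 2] / [3] / [4]
  Insert 7 (step 5): P = [5, 6, 7] / [8] / [9];  Q = [1, 2, 5] / [3] / [4]
  Insert 3 (step 6): P = [3, 6, 7] / [5] / [8] / [9];  Q = [1, 2, 5] / [3] / [4] / [6]
  Insert 4 (step 7): P = [3, 4, 7] / [5, 6] / [8] / [9];  Q = [1, 2, 5] / [3, 7] / [4] / [6]
  Insert 2 (step 8): P = [2, 4, 7] / [3, 6] / [5] / [8] / [9];  Q = [1, 2, 5] / [3, 7] / [4] / [6] / [8]
  Insert 1 (step 9): P = [1, 4, 7] / [2, 6] / [3] / [5] / [8] / [9];  Q = [1, 2, 5] / [3, 7] / [4] / [6] / [8] / [9]
Final shape: (3, 2, 1, 1, 1, 1).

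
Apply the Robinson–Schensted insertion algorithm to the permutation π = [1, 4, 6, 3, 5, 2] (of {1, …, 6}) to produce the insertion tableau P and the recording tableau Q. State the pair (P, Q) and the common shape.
P = [1, 2, 5] / [3, 6] / [4];  Q = [1, 2, 3] / [4, 5] / [6];  common shape = (3, 2, 1)

Row-insert the values π_1, π_2, … into P one at a time, bumping the leftmost entry strictly greater than the inserted value down to the next row. The recording tableau Q records, in position (i, j), the step at which that cell was added to P.
  Insert 1 (step 1): P = [1];  Q = [1]
  Insert 4 (step 2): P = [1, 4];  Q = [1, 2]
  Insert 6 (step 3): P = [1, 4, 6];  Q = [1, 2, 3]
  Insert 3 (step 4): P = [1, 3, 6] / [4];  Q = [1, 2, 3] / [4]
  Insert 5 (step 5): P = [1, 3, 5] / [4, 6];  Q = [1, 2, 3] / [4, 5]
  Insert 2 (step 6): P = [1, 2, 5] / [3, 6] / [4];  Q = [1, 2, 3] / [4, 5] / [6]
Final shape: (3, 2, 1).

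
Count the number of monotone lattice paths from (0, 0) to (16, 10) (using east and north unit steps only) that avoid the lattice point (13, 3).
Number of paths = 5244535

Total paths from (0, 0) to (16, 10): C(26, 16) = 5311735. Paths through (13, 3): (paths (0, 0) → (13, 3)) × (paths (13, 3) → (16, 10)) = C(16, 13) · C(10, 3) = 560 · 120 = 67200. Avoidance count = 5311735 − 67200 = 5244535.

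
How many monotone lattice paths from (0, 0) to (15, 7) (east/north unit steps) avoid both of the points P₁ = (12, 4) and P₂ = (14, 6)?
Number of paths = 78464

Inclusion–exclusion. Total paths: C(22, 15) = 170544. Through P₁: C(16, 12)·C(6, 3) = 36400. Through P₂: C(20, 14)·C(2, 1) = 77520. Since P₁ is strictly southwest of P₂, a monotone path through both must visit P₁ then P₂; paths through both = C(16, 12)·C(4, 2)·C(2, 1) = 21840. Avoid both = 170544 − 36400 − 77520 + 21840 = 78464.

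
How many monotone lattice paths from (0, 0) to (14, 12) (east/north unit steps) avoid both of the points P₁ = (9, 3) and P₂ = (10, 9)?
Number of paths = 6037930

Inclusion–exclusion. Total paths: C(26, 14) = 9657700. Through P₁: C(12, 9)·C(14, 5) = 440440. Through P₂: C(19, 10)·C(7, 4) = 3233230. Since P₁ is strictly southwest of P₂, a monotone path through both must visit P₁ then P₂; paths through both = C(12, 9)·C(7, 1)·C(7, 4) = 53900. Avoid both = 9657700 − 440440 − 3233230 + 53900 = 6037930.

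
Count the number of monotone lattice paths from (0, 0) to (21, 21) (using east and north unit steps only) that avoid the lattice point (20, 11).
Number of paths = 537326478975

Total paths from (0, 0) to (21, 21): C(42, 21) = 538257874440. Paths through (20, 11): (paths (0, 0) → (20, 11)) × (paths (20, 11) → (21, 21)) = C(31, 20) · C(11, 1) = 84672315 · 11 = 931395465. Avoidance count = 538257874440 − 931395465 = 537326478975.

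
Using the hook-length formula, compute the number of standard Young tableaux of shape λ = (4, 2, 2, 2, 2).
# SYT of shape (4, 2, 2, 2, 2) = 1485

Hook-length formula: f^λ = n! / Π hook(c), product over all cells c of the Young diagram. For λ = (4, 2, 2, 2, 2), n = 12 boxes. Hook lengths by row (left-to-right, top-to-bottom): [8, 7, 2, 1]; [5, 4]; [4, 3]; [3, 2]; [2, 1]. Product of hooks = 322560. So f^λ = 12! / 322560 = 479001600 / 322560 = 1485.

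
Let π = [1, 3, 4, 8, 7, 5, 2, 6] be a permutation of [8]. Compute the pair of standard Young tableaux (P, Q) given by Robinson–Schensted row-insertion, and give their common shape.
P = [1, 2, 4, 5, 6] / [3] / [7] / [8];  Q = [1, 2, 3, 4, 8] / [5] / [6] / [7];  common shape = (5, 1, 1, 1)

Row-insert the values π_1, π_2, … into P one at a time, bumping the leftmost entry strictly greater than the inserted value down to the next row. The recording tableau Q records, in position (i, j), the step at which that cell was added to P.
  Insert 1 (step 1): P = [1];  Q = [1]
  Insert 3 (step 2): P = [1, 3];  Q = [1, 2]
  Insert 4 (step 3): P = [1, 3, 4];  Q = [1, 2, 3]
  Insert 8 (step 4): P = [1, 3, 4, 8];  Q = [1, 2, 3, 4]
  Insert 7 (step 5): P = [1, 3, 4, 7] / [8];  Q = [1, 2, 3, 4] / [5]
  Insert 5 (step 6): P = [1, 3, 4, 5] / [7] / [8];  Q = [1, 2, 3, 4] / [5] / [6]
  Insert 2 (step 7): P = [1, 2, 4, 5] / [3] / [7] / [8];  Q = [1, 2, 3, 4] / [5] / [6] / [7]
  Insert 6 (step 8): P = [1, 2, 4, 5, 6] / [3] / [7] / [8];  Q = [1, 2, 3, 4, 8] / [5] / [6] / [7]
Final shape: (5, 1, 1, 1).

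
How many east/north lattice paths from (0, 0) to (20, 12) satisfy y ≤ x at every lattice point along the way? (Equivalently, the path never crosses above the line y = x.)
Number of paths = 96768360

By the reflection principle (André's argument), the number of monotone paths to (20, 12) with n ≤ m that never go above y = x is C(32, 20) − C(32, 21) = 225792840 − 129024480 = 96768360.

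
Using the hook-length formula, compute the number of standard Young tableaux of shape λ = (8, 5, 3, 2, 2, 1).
# SYT of shape (8, 5, 3, 2, 2, 1) = 854658000

Hook-length formula: f^λ = n! / Π hook(c), product over all cells c of the Young diagram. For λ = (8, 5, 3, 2, 2, 1), n = 21 boxes. Hook lengths by row (left-to-right, top-to-bottom): [13, 11, 8, 6, 5, 3, 2, 1]; [9, 7, 4, 2, 1]; [6, 4, 1]; [4, 2]; [3, 1]; [1]. Product of hooks = 59779399680. So f^λ = 21! / 59779399680 = 51090942171709440000 / 59779399680 = 854658000.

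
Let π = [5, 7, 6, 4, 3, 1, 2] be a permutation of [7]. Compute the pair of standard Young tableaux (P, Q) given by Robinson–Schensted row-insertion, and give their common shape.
P = [1, 2] / [3, 6] / [4] / [5] / [7];  Q = [1, 2] / [3, 7] / [4] / [5] / [6];  common shape = (2, 2, 1, 1, 1)

Row-insert the values π_1, π_2, … into P one at a time, bumping the leftmost entry strictly greater than the inserted value down to the next row. The recording tableau Q records, in position (i, j), the step at which that cell was added to P.
  Insert 5 (step 1): P = [5];  Q = [1]
  Insert 7 (step 2): P = [5, 7];  Q = [1, 2]
  Insert 6 (step 3): P = [5, 6] / [7];  Q = [1, 2] / [3]
  Insert 4 (step 4): P = [4, 6] / [5] / [7];  Q = [1, 2] / [3] / [4]
  Insert 3 (step 5): P = [3, 6] / [4] / [5] / [7];  Q = [1, 2] / [3] / [4] / [5]
  Insert 1 (step 6): P = [1, 6] / [3] / [4] / [5] / [7];  Q = [1, 2] / [3] / [4] / [5] / [6]
  Insert 2 (step 7): P = [1, 2] / [3, 6] / [4] / [5] / [7];  Q = [1, 2] / [3, 7] / [4] / [5] / [6]
Final shape: (2, 2, 1, 1, 1).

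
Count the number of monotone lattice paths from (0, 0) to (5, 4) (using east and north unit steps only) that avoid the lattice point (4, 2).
Number of paths = 81

Total paths from (0, 0) to (5, 4): C(9, 5) = 126. Paths through (4, 2): (paths (0, 0) → (4, 2)) × (paths (4, 2) → (5, 4)) = C(6, 4) · C(3, 1) = 15 · 3 = 45. Avoidance count = 126 − 45 = 81.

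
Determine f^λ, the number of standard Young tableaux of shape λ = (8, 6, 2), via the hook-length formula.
# SYT of shape (8, 6, 2) = 68640

Hook-length formula: f^λ = n! / Π hook(c), product over all cells c of the Young diagram. For λ = (8, 6, 2), n = 16 boxes. Hook lengths by row (left-to-right, top-to-bottom): [10, 9, 7, 6, 5, 4, 2, 1]; [7, 6, 4, 3, 2, 1]; [2, 1]. Product of hooks = 304819200. So f^λ = 16! / 304819200 = 20922789888000 / 304819200 = 68640.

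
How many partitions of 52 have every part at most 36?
p(52, parts ≤ 36) = 280905

Use the recurrence p(n, m) = p(n, m−1) + p(n−m, m): either the largest part is < m (count p(n, m−1)) or the largest part is exactly m (remove one copy of m, count p(n−m, m)). With p(0, ·) = 1 this gives p(52, parts ≤ 36) = 280905. (By conjugating Young diagrams, this also counts partitions of 52 into at most 36 parts.)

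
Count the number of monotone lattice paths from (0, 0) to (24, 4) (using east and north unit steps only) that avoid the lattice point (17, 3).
Number of paths = 11355

Total paths from (0, 0) to (24, 4): C(28, 24) = 20475. Paths through (17, 3): (paths (0, 0) → (17, 3)) × (paths (17, 3) → (24, 4)) = C(20, 17) · C(8, 7) = 1140 · 8 = 9120. Avoidance count = 20475 − 9120 = 11355.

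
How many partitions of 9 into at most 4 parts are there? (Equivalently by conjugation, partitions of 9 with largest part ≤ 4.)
p(9, parts ≤ 4) = 18

Partitions of 9 with all parts ≤ 4: 4+4+1, 4+3+2, 4+3+1+1, 4+2+2+1, 4+2+1+1+1, 4+1+1+1+1+1, 3+3+3, 3+3+2+1, 3+3+1+1+1, 3+2+2+2, 3+2+2+1+1, 3+2+1+1+1+1, 3+1+1+1+1+1+1, 2+2+2+2+1, 2+2+2+1+1+1, 2+2+1+1+1+1+1, 2+1+1+1+1+1+1+1, 1+1+1+1+1+1+1+1+1. Count = 18.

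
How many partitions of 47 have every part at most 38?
p(47, parts ≤ 38) = 124687

Use the recurrence p(n, m) = p(n, m−1) + p(n−m, m): either the largest part is < m (count p(n, m−1)) or the largest part is exactly m (remove one copy of m, count p(n−m, m)). With p(0, ·) = 1 this gives p(47, parts ≤ 38) = 124687. (By conjugating Young diagrams, this also counts partitions of 47 into at most 38 parts.)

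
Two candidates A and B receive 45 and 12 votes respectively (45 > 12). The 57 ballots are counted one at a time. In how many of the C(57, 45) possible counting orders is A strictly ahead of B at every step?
Strict-lead orderings = 409481092020

Total orderings of the 57 votes with 45 for A: C(57, 45) = 707285522580. By the Bertrand ballot formula (Cycle Lemma / reflection principle), the number of orderings in which A is strictly ahead of B throughout is (p − q)/(p + q) · C(p + q, p) = (45 − 12)/(45 + 12) · 707285522580 = 409481092020.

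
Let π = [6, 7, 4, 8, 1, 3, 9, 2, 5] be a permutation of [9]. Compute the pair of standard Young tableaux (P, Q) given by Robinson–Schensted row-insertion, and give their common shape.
P = [1, 2, 5, 9] / [3, 7, 8] / [4] / [6];  Q = [1, 2, 4, 7] / [3, 6, 9] / [5] / [8];  common shape = (4, 3, 1, 1)

Row-insert the values π_1, π_2, … into P one at a time, bumping the leftmost entry strictly greater than the inserted value down to the next row. The recording tableau Q records, in position (i, j), the step at which that cell was added to P.
  Insert 6 (step 1): P = [6];  Q = [1]
  Insert 7 (step 2): P = [6, 7];  Q = [1, 2]
  Insert 4 (step 3): P = [4, 7] / [6];  Q = [1, 2] / [3]
  Insert 8 (step 4): P = [4, 7, 8] / [6];  Q = [1, 2, 4] / [3]
  Insert 1 (step 5): P = [1, 7, 8] / [4] / [6];  Q = [1, 2, 4] / [3] / [5]
  Insert 3 (step 6): P = [1, 3, 8] / [4, 7] / [6];  Q = [1, 2, 4] / [3, 6] / [5]
  Insert 9 (step 7): P = [1, 3, 8, 9] / [4, 7] / [6];  Q = [1, 2, 4, 7] / [3, 6] / [5]
  Insert 2 (step 8): P = [1, 2, 8, 9] / [3, 7] / [4] / [6];  Q = [1, 2, 4, 7] / [3, 6] / [5] / [8]
  Insert 5 (step 9): P = [1, 2, 5, 9] / [3, 7, 8] / [4] / [6];  Q = [1, 2, 4, 7] / [3, 6, 9] / [5] / [8]
Final shape: (4, 3, 1, 1).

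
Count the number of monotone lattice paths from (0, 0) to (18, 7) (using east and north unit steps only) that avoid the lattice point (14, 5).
Number of paths = 306280

Total paths from (0, 0) to (18, 7): C(25, 18) = 480700. Paths through (14, 5): (paths (0, 0) → (14, 5)) × (paths (14, 5) → (18, 7)) = C(19, 14) · C(6, 4) = 11628 · 15 = 174420. Avoidance count = 480700 − 174420 = 306280.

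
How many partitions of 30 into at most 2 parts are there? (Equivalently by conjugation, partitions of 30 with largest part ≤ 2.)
p(30, parts ≤ 2) = 16

Use the recurrence p(n, m) = p(n, m−1) + p(n−m, m): either the largest part is < m (count p(n, m−1)) or the largest part is exactly m (remove one copy of m, count p(n−m, m)). With p(0, ·) = 1 this gives p(30, parts ≤ 2) = 16. (By conjugating Young diagrams, this also counts partitions of 30 into at most 2 parts.)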